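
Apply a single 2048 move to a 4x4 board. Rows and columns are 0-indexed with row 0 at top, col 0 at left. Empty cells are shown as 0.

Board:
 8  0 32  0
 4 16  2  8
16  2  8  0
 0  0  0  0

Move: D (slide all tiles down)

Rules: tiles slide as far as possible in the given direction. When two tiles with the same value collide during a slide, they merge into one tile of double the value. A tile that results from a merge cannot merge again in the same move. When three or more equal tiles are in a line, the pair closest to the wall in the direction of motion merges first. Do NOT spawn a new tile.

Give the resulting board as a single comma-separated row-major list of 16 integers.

Slide down:
col 0: [8, 4, 16, 0] -> [0, 8, 4, 16]
col 1: [0, 16, 2, 0] -> [0, 0, 16, 2]
col 2: [32, 2, 8, 0] -> [0, 32, 2, 8]
col 3: [0, 8, 0, 0] -> [0, 0, 0, 8]

Answer: 0, 0, 0, 0, 8, 0, 32, 0, 4, 16, 2, 0, 16, 2, 8, 8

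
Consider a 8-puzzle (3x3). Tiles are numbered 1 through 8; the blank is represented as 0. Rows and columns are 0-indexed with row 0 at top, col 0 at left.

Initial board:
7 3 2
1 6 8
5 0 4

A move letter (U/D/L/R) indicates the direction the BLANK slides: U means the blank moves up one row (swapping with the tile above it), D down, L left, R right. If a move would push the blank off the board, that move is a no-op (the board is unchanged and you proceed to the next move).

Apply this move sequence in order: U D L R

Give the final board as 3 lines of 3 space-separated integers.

After move 1 (U):
7 3 2
1 0 8
5 6 4

After move 2 (D):
7 3 2
1 6 8
5 0 4

After move 3 (L):
7 3 2
1 6 8
0 5 4

After move 4 (R):
7 3 2
1 6 8
5 0 4

Answer: 7 3 2
1 6 8
5 0 4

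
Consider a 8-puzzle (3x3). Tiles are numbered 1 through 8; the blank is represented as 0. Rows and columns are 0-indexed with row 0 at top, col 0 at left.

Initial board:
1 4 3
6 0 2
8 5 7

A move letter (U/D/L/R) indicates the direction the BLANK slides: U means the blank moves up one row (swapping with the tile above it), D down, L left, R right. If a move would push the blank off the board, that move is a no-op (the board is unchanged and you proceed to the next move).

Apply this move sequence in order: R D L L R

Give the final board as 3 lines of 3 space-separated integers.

Answer: 1 4 3
6 2 7
8 0 5

Derivation:
After move 1 (R):
1 4 3
6 2 0
8 5 7

After move 2 (D):
1 4 3
6 2 7
8 5 0

After move 3 (L):
1 4 3
6 2 7
8 0 5

After move 4 (L):
1 4 3
6 2 7
0 8 5

After move 5 (R):
1 4 3
6 2 7
8 0 5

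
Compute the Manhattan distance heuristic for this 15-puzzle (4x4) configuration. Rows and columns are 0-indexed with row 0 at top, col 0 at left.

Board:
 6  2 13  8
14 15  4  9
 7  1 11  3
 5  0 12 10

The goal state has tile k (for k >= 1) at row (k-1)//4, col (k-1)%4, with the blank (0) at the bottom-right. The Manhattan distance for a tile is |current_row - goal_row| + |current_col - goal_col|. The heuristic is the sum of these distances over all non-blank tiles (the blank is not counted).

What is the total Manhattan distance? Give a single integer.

Answer: 36

Derivation:
Tile 6: (0,0)->(1,1) = 2
Tile 2: (0,1)->(0,1) = 0
Tile 13: (0,2)->(3,0) = 5
Tile 8: (0,3)->(1,3) = 1
Tile 14: (1,0)->(3,1) = 3
Tile 15: (1,1)->(3,2) = 3
Tile 4: (1,2)->(0,3) = 2
Tile 9: (1,3)->(2,0) = 4
Tile 7: (2,0)->(1,2) = 3
Tile 1: (2,1)->(0,0) = 3
Tile 11: (2,2)->(2,2) = 0
Tile 3: (2,3)->(0,2) = 3
Tile 5: (3,0)->(1,0) = 2
Tile 12: (3,2)->(2,3) = 2
Tile 10: (3,3)->(2,1) = 3
Sum: 2 + 0 + 5 + 1 + 3 + 3 + 2 + 4 + 3 + 3 + 0 + 3 + 2 + 2 + 3 = 36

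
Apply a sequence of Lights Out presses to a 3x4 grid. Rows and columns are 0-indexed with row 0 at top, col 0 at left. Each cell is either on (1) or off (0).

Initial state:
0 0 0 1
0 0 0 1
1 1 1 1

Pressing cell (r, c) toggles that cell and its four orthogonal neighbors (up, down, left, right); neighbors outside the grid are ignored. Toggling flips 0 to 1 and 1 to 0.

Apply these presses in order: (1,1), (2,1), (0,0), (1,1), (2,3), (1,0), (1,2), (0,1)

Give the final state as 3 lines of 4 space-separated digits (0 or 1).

After press 1 at (1,1):
0 1 0 1
1 1 1 1
1 0 1 1

After press 2 at (2,1):
0 1 0 1
1 0 1 1
0 1 0 1

After press 3 at (0,0):
1 0 0 1
0 0 1 1
0 1 0 1

After press 4 at (1,1):
1 1 0 1
1 1 0 1
0 0 0 1

After press 5 at (2,3):
1 1 0 1
1 1 0 0
0 0 1 0

After press 6 at (1,0):
0 1 0 1
0 0 0 0
1 0 1 0

After press 7 at (1,2):
0 1 1 1
0 1 1 1
1 0 0 0

After press 8 at (0,1):
1 0 0 1
0 0 1 1
1 0 0 0

Answer: 1 0 0 1
0 0 1 1
1 0 0 0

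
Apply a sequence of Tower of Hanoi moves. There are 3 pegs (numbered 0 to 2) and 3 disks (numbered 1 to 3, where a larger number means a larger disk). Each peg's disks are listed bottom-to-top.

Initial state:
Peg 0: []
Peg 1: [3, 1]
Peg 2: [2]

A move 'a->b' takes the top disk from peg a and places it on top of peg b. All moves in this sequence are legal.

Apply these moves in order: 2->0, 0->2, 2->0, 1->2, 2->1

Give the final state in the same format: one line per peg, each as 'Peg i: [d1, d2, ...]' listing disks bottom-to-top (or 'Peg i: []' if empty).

Answer: Peg 0: [2]
Peg 1: [3, 1]
Peg 2: []

Derivation:
After move 1 (2->0):
Peg 0: [2]
Peg 1: [3, 1]
Peg 2: []

After move 2 (0->2):
Peg 0: []
Peg 1: [3, 1]
Peg 2: [2]

After move 3 (2->0):
Peg 0: [2]
Peg 1: [3, 1]
Peg 2: []

After move 4 (1->2):
Peg 0: [2]
Peg 1: [3]
Peg 2: [1]

After move 5 (2->1):
Peg 0: [2]
Peg 1: [3, 1]
Peg 2: []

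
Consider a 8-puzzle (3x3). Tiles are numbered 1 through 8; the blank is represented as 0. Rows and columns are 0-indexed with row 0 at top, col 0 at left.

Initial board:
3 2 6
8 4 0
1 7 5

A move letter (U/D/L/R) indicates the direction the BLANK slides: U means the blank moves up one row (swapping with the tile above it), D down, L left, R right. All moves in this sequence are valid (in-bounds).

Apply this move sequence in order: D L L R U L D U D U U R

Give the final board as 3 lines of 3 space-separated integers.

After move 1 (D):
3 2 6
8 4 5
1 7 0

After move 2 (L):
3 2 6
8 4 5
1 0 7

After move 3 (L):
3 2 6
8 4 5
0 1 7

After move 4 (R):
3 2 6
8 4 5
1 0 7

After move 5 (U):
3 2 6
8 0 5
1 4 7

After move 6 (L):
3 2 6
0 8 5
1 4 7

After move 7 (D):
3 2 6
1 8 5
0 4 7

After move 8 (U):
3 2 6
0 8 5
1 4 7

After move 9 (D):
3 2 6
1 8 5
0 4 7

After move 10 (U):
3 2 6
0 8 5
1 4 7

After move 11 (U):
0 2 6
3 8 5
1 4 7

After move 12 (R):
2 0 6
3 8 5
1 4 7

Answer: 2 0 6
3 8 5
1 4 7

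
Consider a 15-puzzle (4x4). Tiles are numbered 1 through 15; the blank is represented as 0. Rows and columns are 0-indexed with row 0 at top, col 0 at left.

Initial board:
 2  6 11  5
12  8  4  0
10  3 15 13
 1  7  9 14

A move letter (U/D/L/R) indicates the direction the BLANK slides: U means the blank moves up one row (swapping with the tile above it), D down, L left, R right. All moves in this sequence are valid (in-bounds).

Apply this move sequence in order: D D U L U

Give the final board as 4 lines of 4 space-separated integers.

After move 1 (D):
 2  6 11  5
12  8  4 13
10  3 15  0
 1  7  9 14

After move 2 (D):
 2  6 11  5
12  8  4 13
10  3 15 14
 1  7  9  0

After move 3 (U):
 2  6 11  5
12  8  4 13
10  3 15  0
 1  7  9 14

After move 4 (L):
 2  6 11  5
12  8  4 13
10  3  0 15
 1  7  9 14

After move 5 (U):
 2  6 11  5
12  8  0 13
10  3  4 15
 1  7  9 14

Answer:  2  6 11  5
12  8  0 13
10  3  4 15
 1  7  9 14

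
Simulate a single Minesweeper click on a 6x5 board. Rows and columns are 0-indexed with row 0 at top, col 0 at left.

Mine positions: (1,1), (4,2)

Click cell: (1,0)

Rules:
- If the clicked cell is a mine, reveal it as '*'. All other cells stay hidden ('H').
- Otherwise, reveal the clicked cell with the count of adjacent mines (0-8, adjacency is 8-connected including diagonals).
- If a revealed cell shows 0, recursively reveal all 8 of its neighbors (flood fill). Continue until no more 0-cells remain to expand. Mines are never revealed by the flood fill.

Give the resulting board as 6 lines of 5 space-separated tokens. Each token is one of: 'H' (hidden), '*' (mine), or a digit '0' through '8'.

H H H H H
1 H H H H
H H H H H
H H H H H
H H H H H
H H H H H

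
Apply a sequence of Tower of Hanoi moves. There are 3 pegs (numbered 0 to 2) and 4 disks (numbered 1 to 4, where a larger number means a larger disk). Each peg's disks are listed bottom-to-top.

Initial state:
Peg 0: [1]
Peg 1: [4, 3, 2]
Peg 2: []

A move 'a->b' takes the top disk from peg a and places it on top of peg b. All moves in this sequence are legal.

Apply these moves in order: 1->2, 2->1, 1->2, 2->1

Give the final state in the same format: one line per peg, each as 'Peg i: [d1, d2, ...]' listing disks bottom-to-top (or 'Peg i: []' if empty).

After move 1 (1->2):
Peg 0: [1]
Peg 1: [4, 3]
Peg 2: [2]

After move 2 (2->1):
Peg 0: [1]
Peg 1: [4, 3, 2]
Peg 2: []

After move 3 (1->2):
Peg 0: [1]
Peg 1: [4, 3]
Peg 2: [2]

After move 4 (2->1):
Peg 0: [1]
Peg 1: [4, 3, 2]
Peg 2: []

Answer: Peg 0: [1]
Peg 1: [4, 3, 2]
Peg 2: []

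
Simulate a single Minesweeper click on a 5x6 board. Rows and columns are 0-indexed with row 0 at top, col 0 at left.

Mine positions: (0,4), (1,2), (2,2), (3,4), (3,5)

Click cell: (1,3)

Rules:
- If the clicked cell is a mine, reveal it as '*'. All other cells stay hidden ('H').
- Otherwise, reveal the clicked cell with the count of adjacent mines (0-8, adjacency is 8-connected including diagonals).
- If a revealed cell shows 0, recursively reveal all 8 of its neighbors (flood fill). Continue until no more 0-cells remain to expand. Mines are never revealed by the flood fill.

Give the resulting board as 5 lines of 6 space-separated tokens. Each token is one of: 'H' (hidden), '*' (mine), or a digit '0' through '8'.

H H H H H H
H H H 3 H H
H H H H H H
H H H H H H
H H H H H H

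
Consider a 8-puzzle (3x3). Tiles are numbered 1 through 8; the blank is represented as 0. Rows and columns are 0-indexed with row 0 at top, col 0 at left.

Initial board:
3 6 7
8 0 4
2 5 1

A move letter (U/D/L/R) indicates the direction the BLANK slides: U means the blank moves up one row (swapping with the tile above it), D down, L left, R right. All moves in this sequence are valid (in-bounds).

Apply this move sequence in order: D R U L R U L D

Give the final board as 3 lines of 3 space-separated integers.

Answer: 3 5 6
8 0 7
2 1 4

Derivation:
After move 1 (D):
3 6 7
8 5 4
2 0 1

After move 2 (R):
3 6 7
8 5 4
2 1 0

After move 3 (U):
3 6 7
8 5 0
2 1 4

After move 4 (L):
3 6 7
8 0 5
2 1 4

After move 5 (R):
3 6 7
8 5 0
2 1 4

After move 6 (U):
3 6 0
8 5 7
2 1 4

After move 7 (L):
3 0 6
8 5 7
2 1 4

After move 8 (D):
3 5 6
8 0 7
2 1 4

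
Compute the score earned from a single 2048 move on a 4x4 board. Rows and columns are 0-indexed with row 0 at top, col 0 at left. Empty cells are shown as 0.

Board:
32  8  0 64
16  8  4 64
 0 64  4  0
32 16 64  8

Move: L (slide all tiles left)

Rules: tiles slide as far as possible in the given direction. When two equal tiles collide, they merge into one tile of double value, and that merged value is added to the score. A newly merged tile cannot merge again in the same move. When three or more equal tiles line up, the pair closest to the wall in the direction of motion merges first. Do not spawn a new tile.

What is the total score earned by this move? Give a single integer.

Slide left:
row 0: [32, 8, 0, 64] -> [32, 8, 64, 0]  score +0 (running 0)
row 1: [16, 8, 4, 64] -> [16, 8, 4, 64]  score +0 (running 0)
row 2: [0, 64, 4, 0] -> [64, 4, 0, 0]  score +0 (running 0)
row 3: [32, 16, 64, 8] -> [32, 16, 64, 8]  score +0 (running 0)
Board after move:
32  8 64  0
16  8  4 64
64  4  0  0
32 16 64  8

Answer: 0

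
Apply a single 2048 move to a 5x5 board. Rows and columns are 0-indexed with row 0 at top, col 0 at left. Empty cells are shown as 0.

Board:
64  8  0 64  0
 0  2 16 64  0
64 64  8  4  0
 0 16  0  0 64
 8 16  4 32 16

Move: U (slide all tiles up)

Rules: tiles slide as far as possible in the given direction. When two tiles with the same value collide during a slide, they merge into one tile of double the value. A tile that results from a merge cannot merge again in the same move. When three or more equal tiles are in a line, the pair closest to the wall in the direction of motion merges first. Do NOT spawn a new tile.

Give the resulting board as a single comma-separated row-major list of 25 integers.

Slide up:
col 0: [64, 0, 64, 0, 8] -> [128, 8, 0, 0, 0]
col 1: [8, 2, 64, 16, 16] -> [8, 2, 64, 32, 0]
col 2: [0, 16, 8, 0, 4] -> [16, 8, 4, 0, 0]
col 3: [64, 64, 4, 0, 32] -> [128, 4, 32, 0, 0]
col 4: [0, 0, 0, 64, 16] -> [64, 16, 0, 0, 0]

Answer: 128, 8, 16, 128, 64, 8, 2, 8, 4, 16, 0, 64, 4, 32, 0, 0, 32, 0, 0, 0, 0, 0, 0, 0, 0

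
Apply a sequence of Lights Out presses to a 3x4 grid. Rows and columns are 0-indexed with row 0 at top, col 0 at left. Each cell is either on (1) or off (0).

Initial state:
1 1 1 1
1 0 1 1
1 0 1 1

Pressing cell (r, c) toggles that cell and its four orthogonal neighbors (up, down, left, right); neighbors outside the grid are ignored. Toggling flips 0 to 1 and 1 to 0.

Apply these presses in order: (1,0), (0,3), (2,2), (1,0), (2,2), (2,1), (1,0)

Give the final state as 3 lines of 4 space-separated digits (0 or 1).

Answer: 0 1 0 0
0 0 1 0
1 1 0 1

Derivation:
After press 1 at (1,0):
0 1 1 1
0 1 1 1
0 0 1 1

After press 2 at (0,3):
0 1 0 0
0 1 1 0
0 0 1 1

After press 3 at (2,2):
0 1 0 0
0 1 0 0
0 1 0 0

After press 4 at (1,0):
1 1 0 0
1 0 0 0
1 1 0 0

After press 5 at (2,2):
1 1 0 0
1 0 1 0
1 0 1 1

After press 6 at (2,1):
1 1 0 0
1 1 1 0
0 1 0 1

After press 7 at (1,0):
0 1 0 0
0 0 1 0
1 1 0 1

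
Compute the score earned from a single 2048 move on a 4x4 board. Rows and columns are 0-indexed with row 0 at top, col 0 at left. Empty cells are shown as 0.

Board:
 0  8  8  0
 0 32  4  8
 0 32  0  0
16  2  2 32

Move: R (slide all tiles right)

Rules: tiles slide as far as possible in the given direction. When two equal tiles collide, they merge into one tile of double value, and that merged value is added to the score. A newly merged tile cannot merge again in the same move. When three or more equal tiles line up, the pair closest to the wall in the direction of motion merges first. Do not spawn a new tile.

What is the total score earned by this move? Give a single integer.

Answer: 20

Derivation:
Slide right:
row 0: [0, 8, 8, 0] -> [0, 0, 0, 16]  score +16 (running 16)
row 1: [0, 32, 4, 8] -> [0, 32, 4, 8]  score +0 (running 16)
row 2: [0, 32, 0, 0] -> [0, 0, 0, 32]  score +0 (running 16)
row 3: [16, 2, 2, 32] -> [0, 16, 4, 32]  score +4 (running 20)
Board after move:
 0  0  0 16
 0 32  4  8
 0  0  0 32
 0 16  4 32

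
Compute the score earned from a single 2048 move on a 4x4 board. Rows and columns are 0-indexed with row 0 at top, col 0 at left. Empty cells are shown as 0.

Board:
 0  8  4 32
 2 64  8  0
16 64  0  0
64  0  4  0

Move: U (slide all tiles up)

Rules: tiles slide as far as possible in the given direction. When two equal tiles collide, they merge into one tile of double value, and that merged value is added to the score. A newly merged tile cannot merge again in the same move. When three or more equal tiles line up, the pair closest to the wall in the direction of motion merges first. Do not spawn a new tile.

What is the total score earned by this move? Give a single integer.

Answer: 128

Derivation:
Slide up:
col 0: [0, 2, 16, 64] -> [2, 16, 64, 0]  score +0 (running 0)
col 1: [8, 64, 64, 0] -> [8, 128, 0, 0]  score +128 (running 128)
col 2: [4, 8, 0, 4] -> [4, 8, 4, 0]  score +0 (running 128)
col 3: [32, 0, 0, 0] -> [32, 0, 0, 0]  score +0 (running 128)
Board after move:
  2   8   4  32
 16 128   8   0
 64   0   4   0
  0   0   0   0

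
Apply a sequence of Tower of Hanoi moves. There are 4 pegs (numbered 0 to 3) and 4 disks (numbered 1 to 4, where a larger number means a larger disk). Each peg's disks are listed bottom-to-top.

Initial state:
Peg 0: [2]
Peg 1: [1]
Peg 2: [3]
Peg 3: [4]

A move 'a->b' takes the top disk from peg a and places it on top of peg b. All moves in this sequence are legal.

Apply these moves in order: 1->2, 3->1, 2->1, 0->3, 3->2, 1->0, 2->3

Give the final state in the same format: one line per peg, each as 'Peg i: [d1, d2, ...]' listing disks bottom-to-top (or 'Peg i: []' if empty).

Answer: Peg 0: [1]
Peg 1: [4]
Peg 2: [3]
Peg 3: [2]

Derivation:
After move 1 (1->2):
Peg 0: [2]
Peg 1: []
Peg 2: [3, 1]
Peg 3: [4]

After move 2 (3->1):
Peg 0: [2]
Peg 1: [4]
Peg 2: [3, 1]
Peg 3: []

After move 3 (2->1):
Peg 0: [2]
Peg 1: [4, 1]
Peg 2: [3]
Peg 3: []

After move 4 (0->3):
Peg 0: []
Peg 1: [4, 1]
Peg 2: [3]
Peg 3: [2]

After move 5 (3->2):
Peg 0: []
Peg 1: [4, 1]
Peg 2: [3, 2]
Peg 3: []

After move 6 (1->0):
Peg 0: [1]
Peg 1: [4]
Peg 2: [3, 2]
Peg 3: []

After move 7 (2->3):
Peg 0: [1]
Peg 1: [4]
Peg 2: [3]
Peg 3: [2]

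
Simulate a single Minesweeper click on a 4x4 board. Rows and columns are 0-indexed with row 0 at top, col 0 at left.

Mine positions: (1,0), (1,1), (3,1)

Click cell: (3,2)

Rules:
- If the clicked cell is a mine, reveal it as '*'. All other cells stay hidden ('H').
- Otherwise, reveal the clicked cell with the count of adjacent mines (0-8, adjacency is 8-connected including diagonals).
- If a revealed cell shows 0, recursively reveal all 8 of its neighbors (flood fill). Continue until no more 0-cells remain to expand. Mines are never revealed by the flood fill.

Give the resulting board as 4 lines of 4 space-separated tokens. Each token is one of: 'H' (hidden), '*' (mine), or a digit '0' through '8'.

H H H H
H H H H
H H H H
H H 1 H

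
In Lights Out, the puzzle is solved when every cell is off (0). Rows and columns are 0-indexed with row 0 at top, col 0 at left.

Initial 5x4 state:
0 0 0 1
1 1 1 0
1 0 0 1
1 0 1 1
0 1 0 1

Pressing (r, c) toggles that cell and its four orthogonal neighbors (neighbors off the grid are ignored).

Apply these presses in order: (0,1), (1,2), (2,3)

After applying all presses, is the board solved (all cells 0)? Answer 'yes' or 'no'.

After press 1 at (0,1):
1 1 1 1
1 0 1 0
1 0 0 1
1 0 1 1
0 1 0 1

After press 2 at (1,2):
1 1 0 1
1 1 0 1
1 0 1 1
1 0 1 1
0 1 0 1

After press 3 at (2,3):
1 1 0 1
1 1 0 0
1 0 0 0
1 0 1 0
0 1 0 1

Lights still on: 10

Answer: no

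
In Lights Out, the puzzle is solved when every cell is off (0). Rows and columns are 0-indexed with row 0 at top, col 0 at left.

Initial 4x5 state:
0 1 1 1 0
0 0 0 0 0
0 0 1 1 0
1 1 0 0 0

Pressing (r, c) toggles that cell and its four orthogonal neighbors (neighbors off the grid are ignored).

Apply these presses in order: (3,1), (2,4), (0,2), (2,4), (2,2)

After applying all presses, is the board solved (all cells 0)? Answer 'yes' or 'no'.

Answer: yes

Derivation:
After press 1 at (3,1):
0 1 1 1 0
0 0 0 0 0
0 1 1 1 0
0 0 1 0 0

After press 2 at (2,4):
0 1 1 1 0
0 0 0 0 1
0 1 1 0 1
0 0 1 0 1

After press 3 at (0,2):
0 0 0 0 0
0 0 1 0 1
0 1 1 0 1
0 0 1 0 1

After press 4 at (2,4):
0 0 0 0 0
0 0 1 0 0
0 1 1 1 0
0 0 1 0 0

After press 5 at (2,2):
0 0 0 0 0
0 0 0 0 0
0 0 0 0 0
0 0 0 0 0

Lights still on: 0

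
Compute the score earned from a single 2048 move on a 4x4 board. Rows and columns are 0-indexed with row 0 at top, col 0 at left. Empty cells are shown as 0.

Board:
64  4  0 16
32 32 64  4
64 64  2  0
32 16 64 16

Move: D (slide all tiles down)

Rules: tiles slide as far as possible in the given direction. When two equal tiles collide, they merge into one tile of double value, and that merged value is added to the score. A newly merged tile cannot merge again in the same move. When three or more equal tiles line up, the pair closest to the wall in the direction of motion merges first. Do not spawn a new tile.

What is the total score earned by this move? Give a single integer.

Answer: 0

Derivation:
Slide down:
col 0: [64, 32, 64, 32] -> [64, 32, 64, 32]  score +0 (running 0)
col 1: [4, 32, 64, 16] -> [4, 32, 64, 16]  score +0 (running 0)
col 2: [0, 64, 2, 64] -> [0, 64, 2, 64]  score +0 (running 0)
col 3: [16, 4, 0, 16] -> [0, 16, 4, 16]  score +0 (running 0)
Board after move:
64  4  0  0
32 32 64 16
64 64  2  4
32 16 64 16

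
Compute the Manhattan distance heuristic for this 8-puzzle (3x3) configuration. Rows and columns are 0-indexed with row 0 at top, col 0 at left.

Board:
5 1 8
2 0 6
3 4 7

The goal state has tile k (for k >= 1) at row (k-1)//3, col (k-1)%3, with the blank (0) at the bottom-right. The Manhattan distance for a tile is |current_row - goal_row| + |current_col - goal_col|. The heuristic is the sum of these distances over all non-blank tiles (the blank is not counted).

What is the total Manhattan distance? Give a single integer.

Tile 5: at (0,0), goal (1,1), distance |0-1|+|0-1| = 2
Tile 1: at (0,1), goal (0,0), distance |0-0|+|1-0| = 1
Tile 8: at (0,2), goal (2,1), distance |0-2|+|2-1| = 3
Tile 2: at (1,0), goal (0,1), distance |1-0|+|0-1| = 2
Tile 6: at (1,2), goal (1,2), distance |1-1|+|2-2| = 0
Tile 3: at (2,0), goal (0,2), distance |2-0|+|0-2| = 4
Tile 4: at (2,1), goal (1,0), distance |2-1|+|1-0| = 2
Tile 7: at (2,2), goal (2,0), distance |2-2|+|2-0| = 2
Sum: 2 + 1 + 3 + 2 + 0 + 4 + 2 + 2 = 16

Answer: 16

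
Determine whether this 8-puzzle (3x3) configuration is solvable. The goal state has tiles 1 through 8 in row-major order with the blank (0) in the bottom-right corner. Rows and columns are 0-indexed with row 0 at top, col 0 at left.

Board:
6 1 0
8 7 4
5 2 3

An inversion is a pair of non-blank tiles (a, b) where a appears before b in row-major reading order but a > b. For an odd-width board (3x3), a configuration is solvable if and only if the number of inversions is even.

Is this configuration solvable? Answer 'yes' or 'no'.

Answer: yes

Derivation:
Inversions (pairs i<j in row-major order where tile[i] > tile[j] > 0): 18
18 is even, so the puzzle is solvable.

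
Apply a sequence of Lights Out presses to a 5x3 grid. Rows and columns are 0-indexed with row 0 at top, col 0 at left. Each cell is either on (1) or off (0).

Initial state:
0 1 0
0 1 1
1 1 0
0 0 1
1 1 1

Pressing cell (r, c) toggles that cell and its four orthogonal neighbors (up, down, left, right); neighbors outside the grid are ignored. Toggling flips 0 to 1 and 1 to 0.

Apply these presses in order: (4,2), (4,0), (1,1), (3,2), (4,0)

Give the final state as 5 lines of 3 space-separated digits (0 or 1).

After press 1 at (4,2):
0 1 0
0 1 1
1 1 0
0 0 0
1 0 0

After press 2 at (4,0):
0 1 0
0 1 1
1 1 0
1 0 0
0 1 0

After press 3 at (1,1):
0 0 0
1 0 0
1 0 0
1 0 0
0 1 0

After press 4 at (3,2):
0 0 0
1 0 0
1 0 1
1 1 1
0 1 1

After press 5 at (4,0):
0 0 0
1 0 0
1 0 1
0 1 1
1 0 1

Answer: 0 0 0
1 0 0
1 0 1
0 1 1
1 0 1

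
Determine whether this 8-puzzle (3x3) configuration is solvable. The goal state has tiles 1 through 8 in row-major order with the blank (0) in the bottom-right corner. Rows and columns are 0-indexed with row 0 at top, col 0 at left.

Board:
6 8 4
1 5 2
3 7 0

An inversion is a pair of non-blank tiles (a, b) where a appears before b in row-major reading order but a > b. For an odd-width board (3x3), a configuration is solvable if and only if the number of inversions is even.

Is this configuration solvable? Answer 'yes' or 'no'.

Inversions (pairs i<j in row-major order where tile[i] > tile[j] > 0): 16
16 is even, so the puzzle is solvable.

Answer: yes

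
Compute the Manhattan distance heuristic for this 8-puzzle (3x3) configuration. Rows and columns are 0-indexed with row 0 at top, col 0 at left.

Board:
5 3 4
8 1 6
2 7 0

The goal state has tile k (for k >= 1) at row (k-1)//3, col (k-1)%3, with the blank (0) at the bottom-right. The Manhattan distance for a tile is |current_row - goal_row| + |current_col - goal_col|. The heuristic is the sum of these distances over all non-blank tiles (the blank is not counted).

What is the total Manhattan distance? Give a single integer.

Answer: 14

Derivation:
Tile 5: at (0,0), goal (1,1), distance |0-1|+|0-1| = 2
Tile 3: at (0,1), goal (0,2), distance |0-0|+|1-2| = 1
Tile 4: at (0,2), goal (1,0), distance |0-1|+|2-0| = 3
Tile 8: at (1,0), goal (2,1), distance |1-2|+|0-1| = 2
Tile 1: at (1,1), goal (0,0), distance |1-0|+|1-0| = 2
Tile 6: at (1,2), goal (1,2), distance |1-1|+|2-2| = 0
Tile 2: at (2,0), goal (0,1), distance |2-0|+|0-1| = 3
Tile 7: at (2,1), goal (2,0), distance |2-2|+|1-0| = 1
Sum: 2 + 1 + 3 + 2 + 2 + 0 + 3 + 1 = 14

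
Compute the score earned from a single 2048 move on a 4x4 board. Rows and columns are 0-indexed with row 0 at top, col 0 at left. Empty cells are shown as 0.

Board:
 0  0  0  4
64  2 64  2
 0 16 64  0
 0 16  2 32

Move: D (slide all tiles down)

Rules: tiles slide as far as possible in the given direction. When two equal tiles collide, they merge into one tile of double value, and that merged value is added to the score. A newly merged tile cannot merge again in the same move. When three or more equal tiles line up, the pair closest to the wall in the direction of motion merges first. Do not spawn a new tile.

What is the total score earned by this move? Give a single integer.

Answer: 160

Derivation:
Slide down:
col 0: [0, 64, 0, 0] -> [0, 0, 0, 64]  score +0 (running 0)
col 1: [0, 2, 16, 16] -> [0, 0, 2, 32]  score +32 (running 32)
col 2: [0, 64, 64, 2] -> [0, 0, 128, 2]  score +128 (running 160)
col 3: [4, 2, 0, 32] -> [0, 4, 2, 32]  score +0 (running 160)
Board after move:
  0   0   0   0
  0   0   0   4
  0   2 128   2
 64  32   2  32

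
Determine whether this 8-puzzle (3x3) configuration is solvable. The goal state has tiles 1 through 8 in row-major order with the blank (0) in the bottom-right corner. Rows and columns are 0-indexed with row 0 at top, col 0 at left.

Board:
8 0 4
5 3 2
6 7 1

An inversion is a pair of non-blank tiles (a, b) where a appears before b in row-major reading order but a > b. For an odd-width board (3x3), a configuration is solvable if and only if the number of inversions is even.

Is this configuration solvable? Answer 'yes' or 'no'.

Inversions (pairs i<j in row-major order where tile[i] > tile[j] > 0): 18
18 is even, so the puzzle is solvable.

Answer: yes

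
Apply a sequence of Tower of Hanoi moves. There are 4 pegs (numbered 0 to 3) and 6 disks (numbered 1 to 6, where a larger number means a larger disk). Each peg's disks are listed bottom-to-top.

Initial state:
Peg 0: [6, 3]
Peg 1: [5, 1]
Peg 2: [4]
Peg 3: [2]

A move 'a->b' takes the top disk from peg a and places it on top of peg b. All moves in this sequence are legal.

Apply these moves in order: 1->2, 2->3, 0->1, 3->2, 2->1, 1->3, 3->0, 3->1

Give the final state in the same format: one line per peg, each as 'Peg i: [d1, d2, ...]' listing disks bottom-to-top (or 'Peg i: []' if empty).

Answer: Peg 0: [6, 1]
Peg 1: [5, 3, 2]
Peg 2: [4]
Peg 3: []

Derivation:
After move 1 (1->2):
Peg 0: [6, 3]
Peg 1: [5]
Peg 2: [4, 1]
Peg 3: [2]

After move 2 (2->3):
Peg 0: [6, 3]
Peg 1: [5]
Peg 2: [4]
Peg 3: [2, 1]

After move 3 (0->1):
Peg 0: [6]
Peg 1: [5, 3]
Peg 2: [4]
Peg 3: [2, 1]

After move 4 (3->2):
Peg 0: [6]
Peg 1: [5, 3]
Peg 2: [4, 1]
Peg 3: [2]

After move 5 (2->1):
Peg 0: [6]
Peg 1: [5, 3, 1]
Peg 2: [4]
Peg 3: [2]

After move 6 (1->3):
Peg 0: [6]
Peg 1: [5, 3]
Peg 2: [4]
Peg 3: [2, 1]

After move 7 (3->0):
Peg 0: [6, 1]
Peg 1: [5, 3]
Peg 2: [4]
Peg 3: [2]

After move 8 (3->1):
Peg 0: [6, 1]
Peg 1: [5, 3, 2]
Peg 2: [4]
Peg 3: []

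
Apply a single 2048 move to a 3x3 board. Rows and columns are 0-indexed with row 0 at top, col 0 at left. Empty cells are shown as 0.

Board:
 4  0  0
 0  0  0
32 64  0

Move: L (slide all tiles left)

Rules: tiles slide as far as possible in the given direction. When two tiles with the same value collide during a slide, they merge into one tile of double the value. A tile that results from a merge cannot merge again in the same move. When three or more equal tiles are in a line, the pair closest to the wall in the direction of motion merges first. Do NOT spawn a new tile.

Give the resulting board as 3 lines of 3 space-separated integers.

Slide left:
row 0: [4, 0, 0] -> [4, 0, 0]
row 1: [0, 0, 0] -> [0, 0, 0]
row 2: [32, 64, 0] -> [32, 64, 0]

Answer:  4  0  0
 0  0  0
32 64  0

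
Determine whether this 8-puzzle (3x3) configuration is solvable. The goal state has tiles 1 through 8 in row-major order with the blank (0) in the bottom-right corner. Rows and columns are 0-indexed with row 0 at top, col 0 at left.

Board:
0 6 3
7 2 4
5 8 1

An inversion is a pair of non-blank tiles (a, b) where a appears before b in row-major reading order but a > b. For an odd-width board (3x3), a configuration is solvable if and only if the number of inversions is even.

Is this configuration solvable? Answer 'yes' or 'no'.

Inversions (pairs i<j in row-major order where tile[i] > tile[j] > 0): 15
15 is odd, so the puzzle is not solvable.

Answer: no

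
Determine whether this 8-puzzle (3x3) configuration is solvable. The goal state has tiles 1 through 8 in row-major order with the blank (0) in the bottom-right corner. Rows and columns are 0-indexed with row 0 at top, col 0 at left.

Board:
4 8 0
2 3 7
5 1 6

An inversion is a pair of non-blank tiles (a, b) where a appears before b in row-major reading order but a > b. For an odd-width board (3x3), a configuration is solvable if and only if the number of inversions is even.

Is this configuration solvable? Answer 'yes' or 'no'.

Inversions (pairs i<j in row-major order where tile[i] > tile[j] > 0): 15
15 is odd, so the puzzle is not solvable.

Answer: no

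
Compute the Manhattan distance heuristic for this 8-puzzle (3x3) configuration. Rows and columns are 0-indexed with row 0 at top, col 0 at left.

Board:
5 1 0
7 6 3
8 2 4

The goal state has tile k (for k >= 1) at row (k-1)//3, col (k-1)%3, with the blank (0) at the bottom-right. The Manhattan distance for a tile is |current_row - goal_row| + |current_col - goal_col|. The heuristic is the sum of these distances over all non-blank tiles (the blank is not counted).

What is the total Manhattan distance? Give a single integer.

Tile 5: at (0,0), goal (1,1), distance |0-1|+|0-1| = 2
Tile 1: at (0,1), goal (0,0), distance |0-0|+|1-0| = 1
Tile 7: at (1,0), goal (2,0), distance |1-2|+|0-0| = 1
Tile 6: at (1,1), goal (1,2), distance |1-1|+|1-2| = 1
Tile 3: at (1,2), goal (0,2), distance |1-0|+|2-2| = 1
Tile 8: at (2,0), goal (2,1), distance |2-2|+|0-1| = 1
Tile 2: at (2,1), goal (0,1), distance |2-0|+|1-1| = 2
Tile 4: at (2,2), goal (1,0), distance |2-1|+|2-0| = 3
Sum: 2 + 1 + 1 + 1 + 1 + 1 + 2 + 3 = 12

Answer: 12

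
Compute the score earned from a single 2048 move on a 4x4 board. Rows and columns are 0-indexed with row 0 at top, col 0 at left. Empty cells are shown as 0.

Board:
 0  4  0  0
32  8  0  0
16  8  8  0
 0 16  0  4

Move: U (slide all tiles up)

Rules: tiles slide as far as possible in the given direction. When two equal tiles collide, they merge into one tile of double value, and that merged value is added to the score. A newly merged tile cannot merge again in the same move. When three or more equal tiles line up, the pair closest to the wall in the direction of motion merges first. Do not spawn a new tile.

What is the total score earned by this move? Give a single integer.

Answer: 16

Derivation:
Slide up:
col 0: [0, 32, 16, 0] -> [32, 16, 0, 0]  score +0 (running 0)
col 1: [4, 8, 8, 16] -> [4, 16, 16, 0]  score +16 (running 16)
col 2: [0, 0, 8, 0] -> [8, 0, 0, 0]  score +0 (running 16)
col 3: [0, 0, 0, 4] -> [4, 0, 0, 0]  score +0 (running 16)
Board after move:
32  4  8  4
16 16  0  0
 0 16  0  0
 0  0  0  0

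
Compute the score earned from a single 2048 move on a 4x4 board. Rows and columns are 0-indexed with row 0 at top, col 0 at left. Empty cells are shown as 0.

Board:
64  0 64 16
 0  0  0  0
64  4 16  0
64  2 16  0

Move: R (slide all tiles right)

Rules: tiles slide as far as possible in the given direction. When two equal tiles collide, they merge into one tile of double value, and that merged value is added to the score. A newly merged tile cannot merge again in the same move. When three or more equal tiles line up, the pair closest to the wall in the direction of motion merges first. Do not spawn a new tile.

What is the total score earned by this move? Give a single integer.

Slide right:
row 0: [64, 0, 64, 16] -> [0, 0, 128, 16]  score +128 (running 128)
row 1: [0, 0, 0, 0] -> [0, 0, 0, 0]  score +0 (running 128)
row 2: [64, 4, 16, 0] -> [0, 64, 4, 16]  score +0 (running 128)
row 3: [64, 2, 16, 0] -> [0, 64, 2, 16]  score +0 (running 128)
Board after move:
  0   0 128  16
  0   0   0   0
  0  64   4  16
  0  64   2  16

Answer: 128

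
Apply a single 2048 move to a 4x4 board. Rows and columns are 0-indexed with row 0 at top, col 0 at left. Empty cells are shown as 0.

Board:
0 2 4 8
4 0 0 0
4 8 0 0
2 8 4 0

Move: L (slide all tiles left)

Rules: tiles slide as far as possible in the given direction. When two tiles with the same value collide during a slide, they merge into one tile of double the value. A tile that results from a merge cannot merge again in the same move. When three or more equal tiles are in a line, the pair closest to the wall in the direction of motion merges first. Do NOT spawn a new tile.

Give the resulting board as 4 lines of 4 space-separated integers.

Answer: 2 4 8 0
4 0 0 0
4 8 0 0
2 8 4 0

Derivation:
Slide left:
row 0: [0, 2, 4, 8] -> [2, 4, 8, 0]
row 1: [4, 0, 0, 0] -> [4, 0, 0, 0]
row 2: [4, 8, 0, 0] -> [4, 8, 0, 0]
row 3: [2, 8, 4, 0] -> [2, 8, 4, 0]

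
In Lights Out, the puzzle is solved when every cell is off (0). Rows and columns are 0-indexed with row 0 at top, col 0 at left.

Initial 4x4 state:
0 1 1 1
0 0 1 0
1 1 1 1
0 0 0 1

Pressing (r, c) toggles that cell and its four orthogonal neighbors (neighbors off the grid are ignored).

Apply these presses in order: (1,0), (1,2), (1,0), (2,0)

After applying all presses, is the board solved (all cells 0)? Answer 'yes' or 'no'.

Answer: no

Derivation:
After press 1 at (1,0):
1 1 1 1
1 1 1 0
0 1 1 1
0 0 0 1

After press 2 at (1,2):
1 1 0 1
1 0 0 1
0 1 0 1
0 0 0 1

After press 3 at (1,0):
0 1 0 1
0 1 0 1
1 1 0 1
0 0 0 1

After press 4 at (2,0):
0 1 0 1
1 1 0 1
0 0 0 1
1 0 0 1

Lights still on: 8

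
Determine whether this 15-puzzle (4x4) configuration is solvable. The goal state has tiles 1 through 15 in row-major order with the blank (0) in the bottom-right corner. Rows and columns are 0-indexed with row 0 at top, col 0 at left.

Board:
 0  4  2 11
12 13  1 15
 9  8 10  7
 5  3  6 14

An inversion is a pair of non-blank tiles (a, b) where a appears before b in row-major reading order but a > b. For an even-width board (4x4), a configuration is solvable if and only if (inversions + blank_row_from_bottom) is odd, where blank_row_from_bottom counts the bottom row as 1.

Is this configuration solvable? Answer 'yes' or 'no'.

Answer: yes

Derivation:
Inversions: 53
Blank is in row 0 (0-indexed from top), which is row 4 counting from the bottom (bottom = 1).
53 + 4 = 57, which is odd, so the puzzle is solvable.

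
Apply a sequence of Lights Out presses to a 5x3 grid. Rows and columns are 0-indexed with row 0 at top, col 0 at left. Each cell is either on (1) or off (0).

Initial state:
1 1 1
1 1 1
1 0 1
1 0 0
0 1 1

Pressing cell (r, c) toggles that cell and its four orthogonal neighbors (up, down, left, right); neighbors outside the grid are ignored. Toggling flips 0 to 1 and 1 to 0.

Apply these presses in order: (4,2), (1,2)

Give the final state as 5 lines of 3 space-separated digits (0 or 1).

After press 1 at (4,2):
1 1 1
1 1 1
1 0 1
1 0 1
0 0 0

After press 2 at (1,2):
1 1 0
1 0 0
1 0 0
1 0 1
0 0 0

Answer: 1 1 0
1 0 0
1 0 0
1 0 1
0 0 0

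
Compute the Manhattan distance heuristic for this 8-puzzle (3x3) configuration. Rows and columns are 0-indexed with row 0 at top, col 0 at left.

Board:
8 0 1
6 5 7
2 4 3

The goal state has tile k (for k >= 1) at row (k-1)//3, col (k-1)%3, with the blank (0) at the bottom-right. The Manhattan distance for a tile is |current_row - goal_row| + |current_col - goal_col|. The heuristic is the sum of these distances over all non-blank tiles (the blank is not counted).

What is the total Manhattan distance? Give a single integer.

Answer: 17

Derivation:
Tile 8: (0,0)->(2,1) = 3
Tile 1: (0,2)->(0,0) = 2
Tile 6: (1,0)->(1,2) = 2
Tile 5: (1,1)->(1,1) = 0
Tile 7: (1,2)->(2,0) = 3
Tile 2: (2,0)->(0,1) = 3
Tile 4: (2,1)->(1,0) = 2
Tile 3: (2,2)->(0,2) = 2
Sum: 3 + 2 + 2 + 0 + 3 + 3 + 2 + 2 = 17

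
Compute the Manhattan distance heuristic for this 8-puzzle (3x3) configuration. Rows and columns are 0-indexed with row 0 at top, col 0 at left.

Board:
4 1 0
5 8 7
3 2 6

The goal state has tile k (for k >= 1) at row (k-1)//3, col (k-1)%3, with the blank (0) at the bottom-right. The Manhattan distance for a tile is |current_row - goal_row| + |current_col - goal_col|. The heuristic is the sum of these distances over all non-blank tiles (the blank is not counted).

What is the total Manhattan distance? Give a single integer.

Answer: 14

Derivation:
Tile 4: (0,0)->(1,0) = 1
Tile 1: (0,1)->(0,0) = 1
Tile 5: (1,0)->(1,1) = 1
Tile 8: (1,1)->(2,1) = 1
Tile 7: (1,2)->(2,0) = 3
Tile 3: (2,0)->(0,2) = 4
Tile 2: (2,1)->(0,1) = 2
Tile 6: (2,2)->(1,2) = 1
Sum: 1 + 1 + 1 + 1 + 3 + 4 + 2 + 1 = 14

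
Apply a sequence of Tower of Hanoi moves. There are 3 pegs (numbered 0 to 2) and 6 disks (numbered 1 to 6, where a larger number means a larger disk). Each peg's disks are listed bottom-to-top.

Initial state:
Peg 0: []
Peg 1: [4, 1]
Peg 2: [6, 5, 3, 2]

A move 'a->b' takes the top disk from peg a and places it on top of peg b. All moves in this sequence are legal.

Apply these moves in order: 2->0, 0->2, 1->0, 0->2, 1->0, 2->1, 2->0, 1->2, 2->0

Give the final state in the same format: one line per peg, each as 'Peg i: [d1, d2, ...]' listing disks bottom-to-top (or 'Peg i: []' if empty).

After move 1 (2->0):
Peg 0: [2]
Peg 1: [4, 1]
Peg 2: [6, 5, 3]

After move 2 (0->2):
Peg 0: []
Peg 1: [4, 1]
Peg 2: [6, 5, 3, 2]

After move 3 (1->0):
Peg 0: [1]
Peg 1: [4]
Peg 2: [6, 5, 3, 2]

After move 4 (0->2):
Peg 0: []
Peg 1: [4]
Peg 2: [6, 5, 3, 2, 1]

After move 5 (1->0):
Peg 0: [4]
Peg 1: []
Peg 2: [6, 5, 3, 2, 1]

After move 6 (2->1):
Peg 0: [4]
Peg 1: [1]
Peg 2: [6, 5, 3, 2]

After move 7 (2->0):
Peg 0: [4, 2]
Peg 1: [1]
Peg 2: [6, 5, 3]

After move 8 (1->2):
Peg 0: [4, 2]
Peg 1: []
Peg 2: [6, 5, 3, 1]

After move 9 (2->0):
Peg 0: [4, 2, 1]
Peg 1: []
Peg 2: [6, 5, 3]

Answer: Peg 0: [4, 2, 1]
Peg 1: []
Peg 2: [6, 5, 3]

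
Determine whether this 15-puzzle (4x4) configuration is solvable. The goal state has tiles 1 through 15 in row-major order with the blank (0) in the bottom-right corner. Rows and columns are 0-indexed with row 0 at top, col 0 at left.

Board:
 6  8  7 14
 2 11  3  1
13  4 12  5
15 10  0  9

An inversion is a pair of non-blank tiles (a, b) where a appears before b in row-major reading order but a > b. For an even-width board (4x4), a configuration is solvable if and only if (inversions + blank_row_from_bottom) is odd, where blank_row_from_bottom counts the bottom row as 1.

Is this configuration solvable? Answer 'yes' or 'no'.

Answer: no

Derivation:
Inversions: 45
Blank is in row 3 (0-indexed from top), which is row 1 counting from the bottom (bottom = 1).
45 + 1 = 46, which is even, so the puzzle is not solvable.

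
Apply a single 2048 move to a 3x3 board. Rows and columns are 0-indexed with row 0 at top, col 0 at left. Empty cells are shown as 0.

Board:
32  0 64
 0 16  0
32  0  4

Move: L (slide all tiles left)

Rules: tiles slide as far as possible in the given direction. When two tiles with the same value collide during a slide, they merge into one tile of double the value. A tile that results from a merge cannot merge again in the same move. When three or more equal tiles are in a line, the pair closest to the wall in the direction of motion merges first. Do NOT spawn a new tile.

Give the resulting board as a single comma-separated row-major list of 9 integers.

Answer: 32, 64, 0, 16, 0, 0, 32, 4, 0

Derivation:
Slide left:
row 0: [32, 0, 64] -> [32, 64, 0]
row 1: [0, 16, 0] -> [16, 0, 0]
row 2: [32, 0, 4] -> [32, 4, 0]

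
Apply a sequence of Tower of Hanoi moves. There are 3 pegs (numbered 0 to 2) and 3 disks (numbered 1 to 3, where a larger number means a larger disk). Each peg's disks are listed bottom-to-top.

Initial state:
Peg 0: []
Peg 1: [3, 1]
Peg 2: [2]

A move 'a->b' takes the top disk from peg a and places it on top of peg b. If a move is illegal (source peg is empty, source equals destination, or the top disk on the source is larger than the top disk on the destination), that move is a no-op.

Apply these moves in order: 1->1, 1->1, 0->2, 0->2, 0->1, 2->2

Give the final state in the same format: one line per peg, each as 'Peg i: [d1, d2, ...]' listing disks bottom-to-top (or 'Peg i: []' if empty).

Answer: Peg 0: []
Peg 1: [3, 1]
Peg 2: [2]

Derivation:
After move 1 (1->1):
Peg 0: []
Peg 1: [3, 1]
Peg 2: [2]

After move 2 (1->1):
Peg 0: []
Peg 1: [3, 1]
Peg 2: [2]

After move 3 (0->2):
Peg 0: []
Peg 1: [3, 1]
Peg 2: [2]

After move 4 (0->2):
Peg 0: []
Peg 1: [3, 1]
Peg 2: [2]

After move 5 (0->1):
Peg 0: []
Peg 1: [3, 1]
Peg 2: [2]

After move 6 (2->2):
Peg 0: []
Peg 1: [3, 1]
Peg 2: [2]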